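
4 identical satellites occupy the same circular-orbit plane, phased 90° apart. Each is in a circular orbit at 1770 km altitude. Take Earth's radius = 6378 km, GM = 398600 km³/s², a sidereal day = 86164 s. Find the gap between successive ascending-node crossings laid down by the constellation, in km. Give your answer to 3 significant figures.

851 km

Semi-major axis a = 6378 + 1770 = 8148 km. Period T = 2π√(a³/μ) = 2π√(8148³/398600) = 7319.6 s = 121.99 min.
Single-satellite node shift = (7319.6/86164) × 360° = 30.58°.
With 4 satellites evenly phased, successive equator crossings are 30.58/4 = 7.645° apart.
That is 7.645 × 111.3 = 851 km at the equator.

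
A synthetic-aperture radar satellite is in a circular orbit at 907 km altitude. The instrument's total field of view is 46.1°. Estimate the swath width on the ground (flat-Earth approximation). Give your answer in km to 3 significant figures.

Half-angle = 46.1°/2 = 23.05°.
Swath width ≈ 2h·tan(θ/2) = 2 × 907 × tan(23.05°) = 771.9 km.

772 km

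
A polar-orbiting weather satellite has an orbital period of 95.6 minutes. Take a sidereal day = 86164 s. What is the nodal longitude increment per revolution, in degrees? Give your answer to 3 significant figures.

24.0°

T = 95.6 min = 5736.0 s.
During one orbit Earth rotates (5736.0 / 86164) × 360° = 23.97°.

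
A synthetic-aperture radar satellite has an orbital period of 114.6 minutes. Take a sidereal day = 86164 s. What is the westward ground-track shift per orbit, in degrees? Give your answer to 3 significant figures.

T = 114.6 min = 6876.0 s.
During one orbit Earth rotates (6876.0 / 86164) × 360° = 28.73°.

28.7°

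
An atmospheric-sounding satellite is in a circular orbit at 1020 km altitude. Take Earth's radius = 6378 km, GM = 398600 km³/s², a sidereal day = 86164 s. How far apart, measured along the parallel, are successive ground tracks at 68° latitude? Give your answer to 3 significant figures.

1100 km

Semi-major axis a = 6378 + 1020 = 7398 km. Period T = 2π√(a³/μ) = 2π√(7398³/398600) = 6332.6 s = 105.54 min.
Node shift per orbit = (6332.6/86164) × 360° = 26.46°.
Equatorial spacing = 26.46 × 111.3 km/° = 2945 km.
At 68° latitude, spacing = 2945 × cos(68°) = 1103 km.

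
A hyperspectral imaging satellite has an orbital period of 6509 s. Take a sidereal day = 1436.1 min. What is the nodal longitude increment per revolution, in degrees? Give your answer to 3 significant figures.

27.2°

During one orbit Earth rotates (6509.0 / 86166) × 360° = 27.19°.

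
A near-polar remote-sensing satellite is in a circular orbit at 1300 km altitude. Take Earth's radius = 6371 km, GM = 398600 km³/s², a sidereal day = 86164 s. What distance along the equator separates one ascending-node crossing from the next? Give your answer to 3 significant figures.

Semi-major axis a = 6371 + 1300 = 7671 km. Period T = 2π√(a³/μ) = 2π√(7671³/398600) = 6686.4 s = 111.44 min.
During one orbit Earth rotates (6686.4 / 86164) × 360° = 27.94°.
At the equator that is 27.94° × (2π·6371/360) km/° = 27.94 × 111.2 = 3106 km.

3110 km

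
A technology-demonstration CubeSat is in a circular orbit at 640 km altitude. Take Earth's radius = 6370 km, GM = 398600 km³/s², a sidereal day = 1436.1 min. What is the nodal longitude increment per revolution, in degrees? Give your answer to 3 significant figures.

24.4°

Semi-major axis a = 6370 + 640 = 7010 km. Period T = 2π√(a³/μ) = 2π√(7010³/398600) = 5841.0 s = 97.35 min.
During one orbit Earth rotates (5841.0 / 86166) × 360° = 24.40°.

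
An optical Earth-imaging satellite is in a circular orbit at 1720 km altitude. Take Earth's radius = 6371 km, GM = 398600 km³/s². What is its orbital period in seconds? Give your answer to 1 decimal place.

Semi-major axis a = 6371 + 1720 = 8091 km. Period T = 2π√(a³/μ) = 2π√(8091³/398600) = 7242.9 s = 120.72 min.

7242.9 seconds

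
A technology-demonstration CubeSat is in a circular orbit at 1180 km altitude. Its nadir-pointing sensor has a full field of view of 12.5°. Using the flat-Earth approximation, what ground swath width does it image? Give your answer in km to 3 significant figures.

Half-angle = 12.5°/2 = 6.25°.
Swath width ≈ 2h·tan(θ/2) = 2 × 1180 × tan(6.25°) = 258.5 km.

258 km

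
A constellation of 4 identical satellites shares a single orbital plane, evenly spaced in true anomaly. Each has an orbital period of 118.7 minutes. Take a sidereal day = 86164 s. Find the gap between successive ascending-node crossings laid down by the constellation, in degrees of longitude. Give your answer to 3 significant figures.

7.44°

T = 118.7 min = 7122.0 s.
Single-satellite node shift = (7122.0/86164) × 360° = 29.76°.
With 4 satellites evenly phased, successive equator crossings are 29.76/4 = 7.439° apart.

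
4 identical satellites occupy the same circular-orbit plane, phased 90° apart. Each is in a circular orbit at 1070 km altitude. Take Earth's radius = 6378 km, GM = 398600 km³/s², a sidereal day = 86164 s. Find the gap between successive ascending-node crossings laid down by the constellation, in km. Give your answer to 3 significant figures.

Semi-major axis a = 6378 + 1070 = 7448 km. Period T = 2π√(a³/μ) = 2π√(7448³/398600) = 6396.9 s = 106.62 min.
Single-satellite node shift = (6396.9/86164) × 360° = 26.73°.
With 4 satellites evenly phased, successive equator crossings are 26.73/4 = 6.682° apart.
That is 6.682 × 111.3 = 744 km at the equator.

744 km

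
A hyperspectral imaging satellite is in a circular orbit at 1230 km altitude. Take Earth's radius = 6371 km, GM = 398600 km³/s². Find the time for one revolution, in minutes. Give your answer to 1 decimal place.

Semi-major axis a = 6371 + 1230 = 7601 km. Period T = 2π√(a³/μ) = 2π√(7601³/398600) = 6595.0 s = 109.92 min.

109.9 min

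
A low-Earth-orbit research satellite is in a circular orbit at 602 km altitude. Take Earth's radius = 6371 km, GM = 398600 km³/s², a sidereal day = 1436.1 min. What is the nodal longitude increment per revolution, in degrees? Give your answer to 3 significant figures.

Semi-major axis a = 6371 + 602 = 6973 km. Period T = 2π√(a³/μ) = 2π√(6973³/398600) = 5794.8 s = 96.58 min.
During one orbit Earth rotates (5794.8 / 86166) × 360° = 24.21°.

24.2°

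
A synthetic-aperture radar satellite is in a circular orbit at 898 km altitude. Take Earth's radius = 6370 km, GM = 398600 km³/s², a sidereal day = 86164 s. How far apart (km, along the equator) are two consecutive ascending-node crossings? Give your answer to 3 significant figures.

Semi-major axis a = 6370 + 898 = 7268 km. Period T = 2π√(a³/μ) = 2π√(7268³/398600) = 6166.4 s = 102.77 min.
During one orbit Earth rotates (6166.4 / 86164) × 360° = 25.76°.
At the equator that is 25.76° × (2π·6370/360) km/° = 25.76 × 111.2 = 2864 km.

2860 km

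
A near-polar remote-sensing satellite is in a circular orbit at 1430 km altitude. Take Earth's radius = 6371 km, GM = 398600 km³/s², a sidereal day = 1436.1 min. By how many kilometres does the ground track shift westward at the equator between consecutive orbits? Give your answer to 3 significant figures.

Semi-major axis a = 6371 + 1430 = 7801 km. Period T = 2π√(a³/μ) = 2π√(7801³/398600) = 6857.0 s = 114.28 min.
During one orbit Earth rotates (6857.0 / 86166) × 360° = 28.65°.
At the equator that is 28.65° × (2π·6371/360) km/° = 28.65 × 111.2 = 3186 km.

3190 km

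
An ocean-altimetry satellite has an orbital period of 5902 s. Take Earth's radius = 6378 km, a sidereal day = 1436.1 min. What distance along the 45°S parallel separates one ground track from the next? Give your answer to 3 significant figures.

Node shift per orbit = (5902.0/86166) × 360° = 24.66°.
Equatorial spacing = 24.66 × 111.3 km/° = 2745 km.
At 45° latitude, spacing = 2745 × cos(45°) = 1941 km.

1940 km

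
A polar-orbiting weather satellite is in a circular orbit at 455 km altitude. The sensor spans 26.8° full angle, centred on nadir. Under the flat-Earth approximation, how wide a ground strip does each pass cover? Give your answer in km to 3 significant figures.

217 km

Half-angle = 26.8°/2 = 13.4°.
Swath width ≈ 2h·tan(θ/2) = 2 × 455 × tan(13.4°) = 216.8 km.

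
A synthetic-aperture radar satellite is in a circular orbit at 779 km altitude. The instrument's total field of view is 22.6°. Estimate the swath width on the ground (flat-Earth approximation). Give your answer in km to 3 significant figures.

Half-angle = 22.6°/2 = 11.3°.
Swath width ≈ 2h·tan(θ/2) = 2 × 779 × tan(11.3°) = 311.3 km.

311 km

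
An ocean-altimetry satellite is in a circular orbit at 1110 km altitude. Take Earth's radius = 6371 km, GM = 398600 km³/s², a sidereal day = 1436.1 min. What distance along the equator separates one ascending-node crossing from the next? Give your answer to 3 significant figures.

2990 km

Semi-major axis a = 6371 + 1110 = 7481 km. Period T = 2π√(a³/μ) = 2π√(7481³/398600) = 6439.5 s = 107.32 min.
During one orbit Earth rotates (6439.5 / 86166) × 360° = 26.90°.
At the equator that is 26.90° × (2π·6371/360) km/° = 26.90 × 111.2 = 2992 km.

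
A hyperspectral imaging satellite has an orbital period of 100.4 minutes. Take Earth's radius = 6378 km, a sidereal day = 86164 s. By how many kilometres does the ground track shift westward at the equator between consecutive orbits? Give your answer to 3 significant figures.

T = 100.4 min = 6024.0 s.
During one orbit Earth rotates (6024.0 / 86164) × 360° = 25.17°.
At the equator that is 25.17° × (2π·6378/360) km/° = 25.17 × 111.3 = 2802 km.

2800 km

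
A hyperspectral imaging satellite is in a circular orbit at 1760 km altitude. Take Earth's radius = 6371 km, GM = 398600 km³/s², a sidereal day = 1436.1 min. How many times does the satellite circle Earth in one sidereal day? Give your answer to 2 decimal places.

Semi-major axis a = 6371 + 1760 = 8131 km. Period T = 2π√(a³/μ) = 2π√(8131³/398600) = 7296.7 s = 121.61 min.
Orbits per sidereal day = 86166 / 7296.7 = 11.809.

11.81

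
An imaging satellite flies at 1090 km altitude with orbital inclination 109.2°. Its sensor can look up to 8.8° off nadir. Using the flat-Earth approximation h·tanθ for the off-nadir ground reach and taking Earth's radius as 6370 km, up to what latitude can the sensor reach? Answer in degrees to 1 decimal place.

Retrograde orbit: the ground track reaches ±(180° − i) = ±(180 − 109.2) = ±70.8°.
Sensor half-swath on the ground ≈ 1090·tan(8.8°) = 169 km = 1.52° of latitude.
Maximum observable latitude ≈ 70.8 + 1.52 = 72.3°.

72.3°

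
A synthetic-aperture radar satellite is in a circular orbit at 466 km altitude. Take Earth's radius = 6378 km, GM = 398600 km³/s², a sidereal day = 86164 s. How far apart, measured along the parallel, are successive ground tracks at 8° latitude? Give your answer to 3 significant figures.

2600 km

Semi-major axis a = 6378 + 466 = 6844 km. Period T = 2π√(a³/μ) = 2π√(6844³/398600) = 5634.8 s = 93.91 min.
Node shift per orbit = (5634.8/86164) × 360° = 23.54°.
Equatorial spacing = 23.54 × 111.3 km/° = 2621 km.
At 8° latitude, spacing = 2621 × cos(8°) = 2595 km.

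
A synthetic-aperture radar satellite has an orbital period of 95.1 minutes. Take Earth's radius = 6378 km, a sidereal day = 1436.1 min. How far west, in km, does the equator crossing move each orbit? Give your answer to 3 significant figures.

T = 95.1 min = 5706.0 s.
During one orbit Earth rotates (5706.0 / 86166) × 360° = 23.84°.
At the equator that is 23.84° × (2π·6378/360) km/° = 23.84 × 111.3 = 2654 km.

2650 km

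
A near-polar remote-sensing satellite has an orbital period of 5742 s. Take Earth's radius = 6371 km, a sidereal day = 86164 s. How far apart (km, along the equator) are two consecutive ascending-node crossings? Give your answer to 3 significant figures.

During one orbit Earth rotates (5742.0 / 86164) × 360° = 23.99°.
At the equator that is 23.99° × (2π·6371/360) km/° = 23.99 × 111.2 = 2668 km.

2670 km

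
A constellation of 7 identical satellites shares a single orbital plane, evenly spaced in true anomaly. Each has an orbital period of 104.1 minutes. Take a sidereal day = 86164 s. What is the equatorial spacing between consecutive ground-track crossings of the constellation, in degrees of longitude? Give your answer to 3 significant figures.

3.73°

T = 104.1 min = 6246.0 s.
Single-satellite node shift = (6246.0/86164) × 360° = 26.10°.
With 7 satellites evenly phased, successive equator crossings are 26.10/7 = 3.728° apart.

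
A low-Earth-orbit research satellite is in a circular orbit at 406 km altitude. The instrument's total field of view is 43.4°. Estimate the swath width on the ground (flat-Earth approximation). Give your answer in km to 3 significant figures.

Half-angle = 43.4°/2 = 21.7°.
Swath width ≈ 2h·tan(θ/2) = 2 × 406 × tan(21.7°) = 323.1 km.

323 km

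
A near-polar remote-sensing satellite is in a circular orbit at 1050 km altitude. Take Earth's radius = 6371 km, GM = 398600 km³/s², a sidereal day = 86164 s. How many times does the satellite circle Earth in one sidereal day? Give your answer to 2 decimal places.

13.54

Semi-major axis a = 6371 + 1050 = 7421 km. Period T = 2π√(a³/μ) = 2π√(7421³/398600) = 6362.2 s = 106.04 min.
Orbits per sidereal day = 86164 / 6362.2 = 13.543.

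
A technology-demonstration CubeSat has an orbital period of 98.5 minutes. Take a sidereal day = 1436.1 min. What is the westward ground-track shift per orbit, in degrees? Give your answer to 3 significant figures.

T = 98.5 min = 5910.0 s.
During one orbit Earth rotates (5910.0 / 86166) × 360° = 24.69°.

24.7°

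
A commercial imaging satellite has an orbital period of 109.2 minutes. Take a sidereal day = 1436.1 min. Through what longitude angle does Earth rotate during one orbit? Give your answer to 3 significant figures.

27.4°

T = 109.2 min = 6552.0 s.
During one orbit Earth rotates (6552.0 / 86166) × 360° = 27.37°.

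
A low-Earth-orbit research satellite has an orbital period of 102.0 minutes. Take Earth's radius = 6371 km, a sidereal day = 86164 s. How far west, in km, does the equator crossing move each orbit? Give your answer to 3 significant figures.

2840 km

T = 102.0 min = 6120.0 s.
During one orbit Earth rotates (6120.0 / 86164) × 360° = 25.57°.
At the equator that is 25.57° × (2π·6371/360) km/° = 25.57 × 111.2 = 2843 km.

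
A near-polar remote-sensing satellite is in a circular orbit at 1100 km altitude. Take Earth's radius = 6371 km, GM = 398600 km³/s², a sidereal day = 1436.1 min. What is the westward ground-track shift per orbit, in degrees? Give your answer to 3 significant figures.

26.9°

Semi-major axis a = 6371 + 1100 = 7471 km. Period T = 2π√(a³/μ) = 2π√(7471³/398600) = 6426.6 s = 107.11 min.
During one orbit Earth rotates (6426.6 / 86166) × 360° = 26.85°.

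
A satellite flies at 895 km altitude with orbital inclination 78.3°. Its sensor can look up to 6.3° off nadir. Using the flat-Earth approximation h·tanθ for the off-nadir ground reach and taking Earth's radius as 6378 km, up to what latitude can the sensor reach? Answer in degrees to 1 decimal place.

For a prograde orbit the ground track reaches latitude ±i = ±78.3°.
Sensor half-swath on the ground ≈ 895·tan(6.3°) = 99 km = 0.89° of latitude.
Maximum observable latitude ≈ 78.3 + 0.89 = 79.2°.

79.2°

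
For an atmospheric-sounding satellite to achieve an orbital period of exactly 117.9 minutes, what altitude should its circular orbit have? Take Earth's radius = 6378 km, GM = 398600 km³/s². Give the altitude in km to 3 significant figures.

1590 km

T = 117.9 min = 7074.0 s.
From T = 2π√(a³/μ): a = (μ T²/4π²)^(1/3) = (398600 × 7074.0² / 4π²)^(1/3) = 7965 km.
Altitude h = a − R = 7965 − 6378 = 1587 km.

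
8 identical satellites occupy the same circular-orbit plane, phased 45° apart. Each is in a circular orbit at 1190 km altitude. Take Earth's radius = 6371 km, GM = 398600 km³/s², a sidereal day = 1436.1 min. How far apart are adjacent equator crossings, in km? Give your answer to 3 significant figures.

380 km

Semi-major axis a = 6371 + 1190 = 7561 km. Period T = 2π√(a³/μ) = 2π√(7561³/398600) = 6543.0 s = 109.05 min.
Single-satellite node shift = (6543.0/86166) × 360° = 27.34°.
With 8 satellites evenly phased, successive equator crossings are 27.34/8 = 3.417° apart.
That is 3.417 × 111.2 = 380 km at the equator.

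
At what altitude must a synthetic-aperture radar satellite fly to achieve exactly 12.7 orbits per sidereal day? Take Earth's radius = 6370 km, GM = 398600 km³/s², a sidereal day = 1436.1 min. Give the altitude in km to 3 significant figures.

1380 km

Required period T = 86166 / 12.7 = 6784.7 s.
From T = 2π√(a³/μ): a = (μ T²/4π²)^(1/3) = (398600 × 6784.7² / 4π²)^(1/3) = 7746 km.
Altitude h = a − R = 7746 − 6370 = 1376 km.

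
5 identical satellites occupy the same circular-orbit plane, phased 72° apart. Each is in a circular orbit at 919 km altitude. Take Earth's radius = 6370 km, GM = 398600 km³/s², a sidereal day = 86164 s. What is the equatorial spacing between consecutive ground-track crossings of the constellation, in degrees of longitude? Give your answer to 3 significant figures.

5.18°

Semi-major axis a = 6370 + 919 = 7289 km. Period T = 2π√(a³/μ) = 2π√(7289³/398600) = 6193.2 s = 103.22 min.
Single-satellite node shift = (6193.2/86164) × 360° = 25.88°.
With 5 satellites evenly phased, successive equator crossings are 25.88/5 = 5.175° apart.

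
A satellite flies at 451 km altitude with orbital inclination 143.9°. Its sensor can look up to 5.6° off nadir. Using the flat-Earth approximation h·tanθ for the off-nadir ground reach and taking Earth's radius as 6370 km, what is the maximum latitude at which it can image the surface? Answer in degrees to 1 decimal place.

36.5°

Retrograde orbit: the ground track reaches ±(180° − i) = ±(180 − 143.9) = ±36.1°.
Sensor half-swath on the ground ≈ 451·tan(5.6°) = 44 km = 0.40° of latitude.
Maximum observable latitude ≈ 36.1 + 0.40 = 36.5°.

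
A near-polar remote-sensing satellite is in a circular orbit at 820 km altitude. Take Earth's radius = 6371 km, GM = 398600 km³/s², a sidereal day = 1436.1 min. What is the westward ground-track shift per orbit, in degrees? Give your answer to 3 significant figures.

25.4°

Semi-major axis a = 6371 + 820 = 7191 km. Period T = 2π√(a³/μ) = 2π√(7191³/398600) = 6068.7 s = 101.14 min.
During one orbit Earth rotates (6068.7 / 86166) × 360° = 25.35°.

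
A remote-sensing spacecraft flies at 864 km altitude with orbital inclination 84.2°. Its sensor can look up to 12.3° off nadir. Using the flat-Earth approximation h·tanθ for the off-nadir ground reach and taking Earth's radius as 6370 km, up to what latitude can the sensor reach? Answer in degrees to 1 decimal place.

For a prograde orbit the ground track reaches latitude ±i = ±84.2°.
Sensor half-swath on the ground ≈ 864·tan(12.3°) = 188 km = 1.69° of latitude.
Maximum observable latitude ≈ 84.2 + 1.69 = 85.9°.

85.9°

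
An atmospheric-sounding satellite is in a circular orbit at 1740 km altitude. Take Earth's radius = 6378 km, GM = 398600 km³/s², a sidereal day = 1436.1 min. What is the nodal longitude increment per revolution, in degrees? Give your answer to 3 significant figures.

Semi-major axis a = 6378 + 1740 = 8118 km. Period T = 2π√(a³/μ) = 2π√(8118³/398600) = 7279.2 s = 121.32 min.
During one orbit Earth rotates (7279.2 / 86166) × 360° = 30.41°.

30.4°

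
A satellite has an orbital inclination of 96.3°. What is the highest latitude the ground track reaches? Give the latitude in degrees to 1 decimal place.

Retrograde orbit: the ground track reaches ±(180° − i) = ±(180 − 96.3) = ±83.7°.

83.7°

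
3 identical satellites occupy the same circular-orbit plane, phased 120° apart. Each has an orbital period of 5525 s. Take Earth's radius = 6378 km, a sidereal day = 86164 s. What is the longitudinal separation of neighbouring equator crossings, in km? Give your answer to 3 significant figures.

857 km

Single-satellite node shift = (5525.0/86164) × 360° = 23.08°.
With 3 satellites evenly phased, successive equator crossings are 23.08/3 = 7.695° apart.
That is 7.695 × 111.3 = 857 km at the equator.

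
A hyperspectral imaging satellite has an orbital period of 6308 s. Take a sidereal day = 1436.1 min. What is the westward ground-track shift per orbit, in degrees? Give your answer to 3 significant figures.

26.4°

During one orbit Earth rotates (6308.0 / 86166) × 360° = 26.35°.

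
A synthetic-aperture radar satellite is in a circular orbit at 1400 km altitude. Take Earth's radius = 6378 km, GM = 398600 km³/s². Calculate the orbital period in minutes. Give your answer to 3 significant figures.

Semi-major axis a = 6378 + 1400 = 7778 km. Period T = 2π√(a³/μ) = 2π√(7778³/398600) = 6826.7 s = 113.78 min.

114 min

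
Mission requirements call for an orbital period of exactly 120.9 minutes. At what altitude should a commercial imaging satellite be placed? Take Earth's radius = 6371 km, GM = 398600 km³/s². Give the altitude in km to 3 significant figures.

1730 km

T = 120.9 min = 7254.0 s.
From T = 2π√(a³/μ): a = (μ T²/4π²)^(1/3) = (398600 × 7254.0² / 4π²)^(1/3) = 8099 km.
Altitude h = a − R = 8099 − 6371 = 1728 km.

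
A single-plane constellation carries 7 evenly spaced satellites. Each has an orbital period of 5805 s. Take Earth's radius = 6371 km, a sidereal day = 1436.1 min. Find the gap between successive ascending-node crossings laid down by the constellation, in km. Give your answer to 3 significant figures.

Single-satellite node shift = (5805.0/86166) × 360° = 24.25°.
With 7 satellites evenly phased, successive equator crossings are 24.25/7 = 3.465° apart.
That is 3.465 × 111.2 = 385 km at the equator.

385 km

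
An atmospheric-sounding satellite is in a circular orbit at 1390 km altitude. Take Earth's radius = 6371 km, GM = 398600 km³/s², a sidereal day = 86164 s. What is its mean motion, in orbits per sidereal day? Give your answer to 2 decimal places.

12.66

Semi-major axis a = 6371 + 1390 = 7761 km. Period T = 2π√(a³/μ) = 2π√(7761³/398600) = 6804.4 s = 113.41 min.
Orbits per sidereal day = 86164 / 6804.4 = 12.663.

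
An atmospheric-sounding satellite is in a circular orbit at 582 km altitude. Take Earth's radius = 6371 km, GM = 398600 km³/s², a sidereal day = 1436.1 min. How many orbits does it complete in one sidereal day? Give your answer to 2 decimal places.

14.93

Semi-major axis a = 6371 + 582 = 6953 km. Period T = 2π√(a³/μ) = 2π√(6953³/398600) = 5769.9 s = 96.17 min.
Orbits per sidereal day = 86166 / 5769.9 = 14.934.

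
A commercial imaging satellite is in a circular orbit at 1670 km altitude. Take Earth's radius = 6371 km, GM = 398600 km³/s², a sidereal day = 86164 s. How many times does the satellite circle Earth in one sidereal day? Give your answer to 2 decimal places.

12.01

Semi-major axis a = 6371 + 1670 = 8041 km. Period T = 2π√(a³/μ) = 2π√(8041³/398600) = 7175.9 s = 119.60 min.
Orbits per sidereal day = 86164 / 7175.9 = 12.007.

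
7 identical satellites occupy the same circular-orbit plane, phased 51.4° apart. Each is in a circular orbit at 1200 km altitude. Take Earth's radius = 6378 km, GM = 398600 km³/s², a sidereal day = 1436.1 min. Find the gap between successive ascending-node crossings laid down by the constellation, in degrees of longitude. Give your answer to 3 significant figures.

Semi-major axis a = 6378 + 1200 = 7578 km. Period T = 2π√(a³/μ) = 2π√(7578³/398600) = 6565.1 s = 109.42 min.
Single-satellite node shift = (6565.1/86166) × 360° = 27.43°.
With 7 satellites evenly phased, successive equator crossings are 27.43/7 = 3.918° apart.

3.92°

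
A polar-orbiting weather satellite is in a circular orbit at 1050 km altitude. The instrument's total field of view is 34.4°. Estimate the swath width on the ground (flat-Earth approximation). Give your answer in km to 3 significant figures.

650 km

Half-angle = 34.4°/2 = 17.2°.
Swath width ≈ 2h·tan(θ/2) = 2 × 1050 × tan(17.2°) = 650.1 km.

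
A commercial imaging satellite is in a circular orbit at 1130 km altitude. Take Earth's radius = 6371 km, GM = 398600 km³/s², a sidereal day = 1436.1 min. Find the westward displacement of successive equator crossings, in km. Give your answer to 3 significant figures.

3000 km

Semi-major axis a = 6371 + 1130 = 7501 km. Period T = 2π√(a³/μ) = 2π√(7501³/398600) = 6465.3 s = 107.76 min.
During one orbit Earth rotates (6465.3 / 86166) × 360° = 27.01°.
At the equator that is 27.01° × (2π·6371/360) km/° = 27.01 × 111.2 = 3004 km.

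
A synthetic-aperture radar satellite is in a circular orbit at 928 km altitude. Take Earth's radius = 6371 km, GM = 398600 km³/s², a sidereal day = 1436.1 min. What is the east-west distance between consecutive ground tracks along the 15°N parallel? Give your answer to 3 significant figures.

Semi-major axis a = 6371 + 928 = 7299 km. Period T = 2π√(a³/μ) = 2π√(7299³/398600) = 6205.9 s = 103.43 min.
Node shift per orbit = (6205.9/86166) × 360° = 25.93°.
Equatorial spacing = 25.93 × 111.2 km/° = 2883 km.
At 15° latitude, spacing = 2883 × cos(15°) = 2785 km.

2780 km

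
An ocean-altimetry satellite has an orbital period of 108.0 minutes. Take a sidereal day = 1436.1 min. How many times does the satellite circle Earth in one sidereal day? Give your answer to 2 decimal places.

13.30

T = 108.0 min = 6480.0 s.
Orbits per sidereal day = 86166 / 6480.0 = 13.297.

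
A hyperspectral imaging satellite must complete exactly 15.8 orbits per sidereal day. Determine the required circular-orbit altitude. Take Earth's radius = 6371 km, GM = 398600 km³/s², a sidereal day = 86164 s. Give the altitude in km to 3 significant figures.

Required period T = 86164 / 15.8 = 5453.4 s.
From T = 2π√(a³/μ): a = (μ T²/4π²)^(1/3) = (398600 × 5453.4² / 4π²)^(1/3) = 6696 km.
Altitude h = a − R = 6696 − 6371 = 325 km.

325 km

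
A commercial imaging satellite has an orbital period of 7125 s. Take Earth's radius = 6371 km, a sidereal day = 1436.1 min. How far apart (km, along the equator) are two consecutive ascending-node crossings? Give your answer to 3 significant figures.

3310 km

During one orbit Earth rotates (7125.0 / 86166) × 360° = 29.77°.
At the equator that is 29.77° × (2π·6371/360) km/° = 29.77 × 111.2 = 3310 km.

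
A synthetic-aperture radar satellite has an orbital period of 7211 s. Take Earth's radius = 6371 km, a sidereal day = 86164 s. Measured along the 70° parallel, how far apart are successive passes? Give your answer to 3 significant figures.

1150 km

Node shift per orbit = (7211.0/86164) × 360° = 30.13°.
Equatorial spacing = 30.13 × 111.2 km/° = 3350 km.
At 70° latitude, spacing = 3350 × cos(70°) = 1146 km.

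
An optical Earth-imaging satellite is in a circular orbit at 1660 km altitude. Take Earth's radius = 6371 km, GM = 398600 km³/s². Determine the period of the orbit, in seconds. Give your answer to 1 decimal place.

7162.5 seconds

Semi-major axis a = 6371 + 1660 = 8031 km. Period T = 2π√(a³/μ) = 2π√(8031³/398600) = 7162.5 s = 119.38 min.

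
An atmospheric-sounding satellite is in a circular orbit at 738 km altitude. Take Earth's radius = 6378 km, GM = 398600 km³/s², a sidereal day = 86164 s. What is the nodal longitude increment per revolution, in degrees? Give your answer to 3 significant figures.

Semi-major axis a = 6378 + 738 = 7116 km. Period T = 2π√(a³/μ) = 2π√(7116³/398600) = 5974.0 s = 99.57 min.
During one orbit Earth rotates (5974.0 / 86164) × 360° = 24.96°.

25.0°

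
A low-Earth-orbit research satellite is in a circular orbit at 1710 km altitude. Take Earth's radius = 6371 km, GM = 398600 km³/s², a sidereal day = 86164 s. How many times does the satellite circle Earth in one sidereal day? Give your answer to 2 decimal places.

11.92

Semi-major axis a = 6371 + 1710 = 8081 km. Period T = 2π√(a³/μ) = 2π√(8081³/398600) = 7229.5 s = 120.49 min.
Orbits per sidereal day = 86164 / 7229.5 = 11.918.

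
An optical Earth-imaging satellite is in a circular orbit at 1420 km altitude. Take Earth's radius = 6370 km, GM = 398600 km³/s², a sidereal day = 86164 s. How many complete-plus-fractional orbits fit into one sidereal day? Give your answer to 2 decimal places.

12.59

Semi-major axis a = 6370 + 1420 = 7790 km. Period T = 2π√(a³/μ) = 2π√(7790³/398600) = 6842.5 s = 114.04 min.
Orbits per sidereal day = 86164 / 6842.5 = 12.592.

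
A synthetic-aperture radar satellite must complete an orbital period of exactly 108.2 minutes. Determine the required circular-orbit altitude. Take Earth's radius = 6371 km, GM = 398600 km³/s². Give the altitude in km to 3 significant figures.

1150 km

T = 108.2 min = 6492.0 s.
From T = 2π√(a³/μ): a = (μ T²/4π²)^(1/3) = (398600 × 6492.0² / 4π²)^(1/3) = 7522 km.
Altitude h = a − R = 7522 − 6371 = 1151 km.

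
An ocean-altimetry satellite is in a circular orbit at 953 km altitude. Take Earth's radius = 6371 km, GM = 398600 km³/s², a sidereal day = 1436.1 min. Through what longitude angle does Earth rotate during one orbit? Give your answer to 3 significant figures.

Semi-major axis a = 6371 + 953 = 7324 km. Period T = 2π√(a³/μ) = 2π√(7324³/398600) = 6237.8 s = 103.96 min.
During one orbit Earth rotates (6237.8 / 86166) × 360° = 26.06°.

26.1°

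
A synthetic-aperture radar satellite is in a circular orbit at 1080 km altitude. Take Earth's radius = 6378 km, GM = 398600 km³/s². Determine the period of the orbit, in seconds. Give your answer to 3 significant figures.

Semi-major axis a = 6378 + 1080 = 7458 km. Period T = 2π√(a³/μ) = 2π√(7458³/398600) = 6409.8 s = 106.83 min.

6410 seconds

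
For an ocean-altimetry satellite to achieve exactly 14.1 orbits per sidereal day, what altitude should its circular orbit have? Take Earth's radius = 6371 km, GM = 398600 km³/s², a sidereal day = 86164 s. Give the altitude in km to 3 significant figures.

Required period T = 86164 / 14.1 = 6110.9 s.
From T = 2π√(a³/μ): a = (μ T²/4π²)^(1/3) = (398600 × 6110.9² / 4π²)^(1/3) = 7224 km.
Altitude h = a − R = 7224 − 6371 = 853 km.

853 km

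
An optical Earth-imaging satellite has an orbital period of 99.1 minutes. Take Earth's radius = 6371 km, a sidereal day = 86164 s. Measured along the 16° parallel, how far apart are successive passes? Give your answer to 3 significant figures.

2660 km

T = 99.1 min = 5946.0 s.
Node shift per orbit = (5946.0/86164) × 360° = 24.84°.
Equatorial spacing = 24.84 × 111.2 km/° = 2762 km.
At 16° latitude, spacing = 2762 × cos(16°) = 2655 km.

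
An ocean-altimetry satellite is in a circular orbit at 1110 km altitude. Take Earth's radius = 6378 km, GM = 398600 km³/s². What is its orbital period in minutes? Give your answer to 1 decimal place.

107.5 min

Semi-major axis a = 6378 + 1110 = 7488 km. Period T = 2π√(a³/μ) = 2π√(7488³/398600) = 6448.5 s = 107.48 min.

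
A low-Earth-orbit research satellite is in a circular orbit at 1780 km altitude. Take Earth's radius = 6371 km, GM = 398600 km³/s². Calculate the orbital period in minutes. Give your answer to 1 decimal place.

122.1 min

Semi-major axis a = 6371 + 1780 = 8151 km. Period T = 2π√(a³/μ) = 2π√(8151³/398600) = 7323.6 s = 122.06 min.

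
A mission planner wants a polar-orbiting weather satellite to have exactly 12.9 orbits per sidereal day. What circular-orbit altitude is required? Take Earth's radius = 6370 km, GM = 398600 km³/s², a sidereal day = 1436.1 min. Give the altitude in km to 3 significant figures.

1300 km

Required period T = 86166 / 12.9 = 6679.5 s.
From T = 2π√(a³/μ): a = (μ T²/4π²)^(1/3) = (398600 × 6679.5² / 4π²)^(1/3) = 7666 km.
Altitude h = a − R = 7666 − 6370 = 1296 km.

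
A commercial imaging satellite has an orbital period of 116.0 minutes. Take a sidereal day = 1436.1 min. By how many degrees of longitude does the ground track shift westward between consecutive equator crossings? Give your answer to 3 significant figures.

T = 116.0 min = 6960.0 s.
During one orbit Earth rotates (6960.0 / 86166) × 360° = 29.08°.

29.1°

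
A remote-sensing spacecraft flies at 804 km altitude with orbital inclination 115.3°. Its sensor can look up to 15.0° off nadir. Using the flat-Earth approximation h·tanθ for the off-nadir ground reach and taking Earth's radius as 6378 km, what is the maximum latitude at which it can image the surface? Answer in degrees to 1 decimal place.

Retrograde orbit: the ground track reaches ±(180° − i) = ±(180 − 115.3) = ±64.7°.
Sensor half-swath on the ground ≈ 804·tan(15.0°) = 215 km = 1.94° of latitude.
Maximum observable latitude ≈ 64.7 + 1.94 = 66.6°.

66.6°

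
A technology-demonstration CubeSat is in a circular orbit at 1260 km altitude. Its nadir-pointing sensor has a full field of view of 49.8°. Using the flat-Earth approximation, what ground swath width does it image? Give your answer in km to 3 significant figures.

1170 km

Half-angle = 49.8°/2 = 24.9°.
Swath width ≈ 2h·tan(θ/2) = 2 × 1260 × tan(24.9°) = 1169.7 km.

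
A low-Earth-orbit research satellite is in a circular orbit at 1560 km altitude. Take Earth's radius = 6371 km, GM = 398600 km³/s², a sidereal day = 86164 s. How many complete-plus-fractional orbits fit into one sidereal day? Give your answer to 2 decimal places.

Semi-major axis a = 6371 + 1560 = 7931 km. Period T = 2π√(a³/μ) = 2π√(7931³/398600) = 7029.2 s = 117.15 min.
Orbits per sidereal day = 86164 / 7029.2 = 12.258.

12.26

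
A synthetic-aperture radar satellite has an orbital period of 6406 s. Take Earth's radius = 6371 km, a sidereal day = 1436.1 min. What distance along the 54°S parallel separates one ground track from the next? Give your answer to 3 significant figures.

Node shift per orbit = (6406.0/86166) × 360° = 26.76°.
Equatorial spacing = 26.76 × 111.2 km/° = 2976 km.
At 54° latitude, spacing = 2976 × cos(54°) = 1749 km.

1750 km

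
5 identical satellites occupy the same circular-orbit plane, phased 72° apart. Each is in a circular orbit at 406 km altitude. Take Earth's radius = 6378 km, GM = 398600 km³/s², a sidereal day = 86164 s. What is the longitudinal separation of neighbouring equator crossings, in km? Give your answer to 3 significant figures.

517 km

Semi-major axis a = 6378 + 406 = 6784 km. Period T = 2π√(a³/μ) = 2π√(6784³/398600) = 5560.8 s = 92.68 min.
Single-satellite node shift = (5560.8/86164) × 360° = 23.23°.
With 5 satellites evenly phased, successive equator crossings are 23.23/5 = 4.647° apart.
That is 4.647 × 111.3 = 517 km at the equator.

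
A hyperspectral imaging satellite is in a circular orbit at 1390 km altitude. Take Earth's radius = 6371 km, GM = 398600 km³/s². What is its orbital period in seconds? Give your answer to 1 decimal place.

6804.4 seconds

Semi-major axis a = 6371 + 1390 = 7761 km. Period T = 2π√(a³/μ) = 2π√(7761³/398600) = 6804.4 s = 113.41 min.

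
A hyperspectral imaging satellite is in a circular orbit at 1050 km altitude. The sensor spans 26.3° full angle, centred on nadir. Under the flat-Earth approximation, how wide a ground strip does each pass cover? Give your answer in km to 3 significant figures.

491 km

Half-angle = 26.3°/2 = 13.15°.
Swath width ≈ 2h·tan(θ/2) = 2 × 1050 × tan(13.15°) = 490.6 km.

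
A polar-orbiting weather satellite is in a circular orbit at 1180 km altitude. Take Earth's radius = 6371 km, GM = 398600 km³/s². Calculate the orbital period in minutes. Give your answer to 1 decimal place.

108.8 min

Semi-major axis a = 6371 + 1180 = 7551 km. Period T = 2π√(a³/μ) = 2π√(7551³/398600) = 6530.1 s = 108.83 min.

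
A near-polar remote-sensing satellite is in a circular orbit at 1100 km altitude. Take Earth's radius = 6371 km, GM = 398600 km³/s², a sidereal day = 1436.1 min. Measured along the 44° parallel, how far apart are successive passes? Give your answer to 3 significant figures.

Semi-major axis a = 6371 + 1100 = 7471 km. Period T = 2π√(a³/μ) = 2π√(7471³/398600) = 6426.6 s = 107.11 min.
Node shift per orbit = (6426.6/86166) × 360° = 26.85°.
Equatorial spacing = 26.85 × 111.2 km/° = 2986 km.
At 44° latitude, spacing = 2986 × cos(44°) = 2148 km.

2150 km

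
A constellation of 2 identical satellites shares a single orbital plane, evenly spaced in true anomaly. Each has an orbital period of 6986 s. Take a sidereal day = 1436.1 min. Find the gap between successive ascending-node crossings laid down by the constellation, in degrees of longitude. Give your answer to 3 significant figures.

Single-satellite node shift = (6986.0/86166) × 360° = 29.19°.
With 2 satellites evenly phased, successive equator crossings are 29.19/2 = 14.594° apart.

14.6°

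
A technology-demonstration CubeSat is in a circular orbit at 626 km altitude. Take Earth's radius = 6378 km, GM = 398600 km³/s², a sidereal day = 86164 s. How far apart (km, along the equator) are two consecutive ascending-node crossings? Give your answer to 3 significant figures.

2710 km

Semi-major axis a = 6378 + 626 = 7004 km. Period T = 2π√(a³/μ) = 2π√(7004³/398600) = 5833.5 s = 97.23 min.
During one orbit Earth rotates (5833.5 / 86164) × 360° = 24.37°.
At the equator that is 24.37° × (2π·6378/360) km/° = 24.37 × 111.3 = 2713 km.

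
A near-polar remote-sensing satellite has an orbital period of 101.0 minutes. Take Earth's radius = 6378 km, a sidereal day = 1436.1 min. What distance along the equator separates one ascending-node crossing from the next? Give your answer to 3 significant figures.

T = 101.0 min = 6060.0 s.
During one orbit Earth rotates (6060.0 / 86166) × 360° = 25.32°.
At the equator that is 25.32° × (2π·6378/360) km/° = 25.32 × 111.3 = 2818 km.

2820 km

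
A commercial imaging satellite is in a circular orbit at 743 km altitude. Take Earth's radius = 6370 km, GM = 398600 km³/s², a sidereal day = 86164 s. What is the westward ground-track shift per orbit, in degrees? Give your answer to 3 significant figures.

Semi-major axis a = 6370 + 743 = 7113 km. Period T = 2π√(a³/μ) = 2π√(7113³/398600) = 5970.2 s = 99.50 min.
During one orbit Earth rotates (5970.2 / 86164) × 360° = 24.94°.

24.9°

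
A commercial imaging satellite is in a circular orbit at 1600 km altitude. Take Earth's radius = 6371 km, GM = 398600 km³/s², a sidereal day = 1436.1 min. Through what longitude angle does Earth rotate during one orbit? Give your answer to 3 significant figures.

Semi-major axis a = 6371 + 1600 = 7971 km. Period T = 2π√(a³/μ) = 2π√(7971³/398600) = 7082.4 s = 118.04 min.
During one orbit Earth rotates (7082.4 / 86166) × 360° = 29.59°.

29.6°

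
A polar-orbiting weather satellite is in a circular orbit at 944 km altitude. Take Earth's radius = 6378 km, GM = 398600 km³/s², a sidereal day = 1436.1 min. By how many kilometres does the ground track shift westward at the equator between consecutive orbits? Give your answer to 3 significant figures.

Semi-major axis a = 6378 + 944 = 7322 km. Period T = 2π√(a³/μ) = 2π√(7322³/398600) = 6235.3 s = 103.92 min.
During one orbit Earth rotates (6235.3 / 86166) × 360° = 26.05°.
At the equator that is 26.05° × (2π·6378/360) km/° = 26.05 × 111.3 = 2900 km.

2900 km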